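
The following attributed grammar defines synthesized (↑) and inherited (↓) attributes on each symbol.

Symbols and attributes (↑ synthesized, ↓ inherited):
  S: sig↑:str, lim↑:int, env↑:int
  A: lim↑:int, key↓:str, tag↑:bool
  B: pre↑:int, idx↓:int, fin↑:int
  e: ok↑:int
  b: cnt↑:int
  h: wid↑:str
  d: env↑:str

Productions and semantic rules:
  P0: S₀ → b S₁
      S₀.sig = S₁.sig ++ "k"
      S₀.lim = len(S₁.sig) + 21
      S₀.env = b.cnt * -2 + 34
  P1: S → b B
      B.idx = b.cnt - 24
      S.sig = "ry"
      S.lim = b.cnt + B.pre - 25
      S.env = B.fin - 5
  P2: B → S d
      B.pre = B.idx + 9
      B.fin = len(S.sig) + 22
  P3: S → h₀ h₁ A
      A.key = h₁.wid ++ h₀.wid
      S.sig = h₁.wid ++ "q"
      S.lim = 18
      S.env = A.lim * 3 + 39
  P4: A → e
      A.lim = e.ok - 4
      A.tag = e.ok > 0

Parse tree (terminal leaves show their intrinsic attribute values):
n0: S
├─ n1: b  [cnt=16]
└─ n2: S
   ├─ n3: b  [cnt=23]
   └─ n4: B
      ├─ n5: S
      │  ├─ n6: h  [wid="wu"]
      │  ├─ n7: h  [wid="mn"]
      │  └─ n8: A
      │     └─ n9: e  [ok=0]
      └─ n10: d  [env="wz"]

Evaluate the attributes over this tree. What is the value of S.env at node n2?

1. n1.cnt = 16  [terminal]
2. n3.cnt = 23  [terminal]
3. n4.idx = -1  [b.cnt - 24]
4. n6.wid = "wu"  [terminal]
5. n7.wid = "mn"  [terminal]
6. n8.key = "mnwu"  [h₁.wid ++ h₀.wid]
7. n9.ok = 0  [terminal]
8. n8.lim = -4  [e.ok - 4]
9. n8.tag = false  [e.ok > 0]
10. n5.sig = "mnq"  [h₁.wid ++ "q"]
11. n5.lim = 18  [18]
12. n5.env = 27  [A.lim * 3 + 39]
13. n10.env = "wz"  [terminal]
14. n4.pre = 8  [B.idx + 9]
15. n4.fin = 25  [len(S.sig) + 22]
16. n2.sig = "ry"  ["ry"]
17. n2.lim = 6  [b.cnt + B.pre - 25]
18. n2.env = 20  [B.fin - 5]
19. n0.sig = "ryk"  [S₁.sig ++ "k"]
20. n0.lim = 23  [len(S₁.sig) + 21]
21. n0.env = 2  [b.cnt * -2 + 34]

20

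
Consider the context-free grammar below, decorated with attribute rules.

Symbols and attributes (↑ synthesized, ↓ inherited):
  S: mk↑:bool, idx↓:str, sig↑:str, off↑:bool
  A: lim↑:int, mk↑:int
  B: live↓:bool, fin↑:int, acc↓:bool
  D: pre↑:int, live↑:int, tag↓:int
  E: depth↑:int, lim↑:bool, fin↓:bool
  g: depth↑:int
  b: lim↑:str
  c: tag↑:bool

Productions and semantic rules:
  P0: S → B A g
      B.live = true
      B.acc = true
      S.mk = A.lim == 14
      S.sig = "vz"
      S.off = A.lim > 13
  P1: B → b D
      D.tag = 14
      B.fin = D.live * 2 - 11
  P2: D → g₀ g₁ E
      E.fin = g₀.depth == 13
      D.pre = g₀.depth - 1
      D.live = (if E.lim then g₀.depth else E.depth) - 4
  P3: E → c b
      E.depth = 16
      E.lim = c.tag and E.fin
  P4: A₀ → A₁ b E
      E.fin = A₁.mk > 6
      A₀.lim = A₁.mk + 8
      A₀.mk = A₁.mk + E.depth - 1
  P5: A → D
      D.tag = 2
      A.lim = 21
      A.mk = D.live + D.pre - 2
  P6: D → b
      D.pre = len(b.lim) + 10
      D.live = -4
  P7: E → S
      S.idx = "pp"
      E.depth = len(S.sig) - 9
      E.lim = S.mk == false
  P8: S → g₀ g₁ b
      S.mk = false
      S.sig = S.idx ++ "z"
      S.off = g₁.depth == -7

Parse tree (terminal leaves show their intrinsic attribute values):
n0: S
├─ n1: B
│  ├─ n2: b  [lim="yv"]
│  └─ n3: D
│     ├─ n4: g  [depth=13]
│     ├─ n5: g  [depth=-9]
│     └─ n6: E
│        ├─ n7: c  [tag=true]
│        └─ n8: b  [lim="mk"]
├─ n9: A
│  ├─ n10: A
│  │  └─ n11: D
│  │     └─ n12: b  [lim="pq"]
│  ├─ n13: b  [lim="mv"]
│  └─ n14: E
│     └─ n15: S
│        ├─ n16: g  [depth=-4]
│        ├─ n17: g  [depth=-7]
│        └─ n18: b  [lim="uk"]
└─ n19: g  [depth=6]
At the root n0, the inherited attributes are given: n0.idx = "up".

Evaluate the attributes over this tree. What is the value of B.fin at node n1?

7

1. n0.idx = "up"  [given at root]
2. n1.live = true  [true]
3. n1.acc = true  [true]
4. n2.lim = "yv"  [terminal]
5. n3.tag = 14  [14]
6. n4.depth = 13  [terminal]
7. n5.depth = -9  [terminal]
8. n6.fin = true  [g₀.depth == 13]
9. n7.tag = true  [terminal]
10. n8.lim = "mk"  [terminal]
11. n6.depth = 16  [16]
12. n6.lim = true  [c.tag and E.fin]
13. n3.pre = 12  [g₀.depth - 1]
14. n3.live = 9  [(if E.lim then g₀.depth else E.depth) - 4]
15. n1.fin = 7  [D.live * 2 - 11]
16. n11.tag = 2  [2]
17. n12.lim = "pq"  [terminal]
18. n11.pre = 12  [len(b.lim) + 10]
19. n11.live = -4  [-4]
20. n10.lim = 21  [21]
21. n10.mk = 6  [D.live + D.pre - 2]
22. n13.lim = "mv"  [terminal]
23. n14.fin = false  [A₁.mk > 6]
24. n15.idx = "pp"  ["pp"]
25. n16.depth = -4  [terminal]
26. n17.depth = -7  [terminal]
27. n18.lim = "uk"  [terminal]
28. n15.mk = false  [false]
29. n15.sig = "ppz"  [S.idx ++ "z"]
30. n15.off = true  [g₁.depth == -7]
31. n14.depth = -6  [len(S.sig) - 9]
32. n14.lim = true  [S.mk == false]
33. n9.lim = 14  [A₁.mk + 8]
34. n9.mk = -1  [A₁.mk + E.depth - 1]
35. n19.depth = 6  [terminal]
36. n0.mk = true  [A.lim == 14]
37. n0.sig = "vz"  ["vz"]
38. n0.off = true  [A.lim > 13]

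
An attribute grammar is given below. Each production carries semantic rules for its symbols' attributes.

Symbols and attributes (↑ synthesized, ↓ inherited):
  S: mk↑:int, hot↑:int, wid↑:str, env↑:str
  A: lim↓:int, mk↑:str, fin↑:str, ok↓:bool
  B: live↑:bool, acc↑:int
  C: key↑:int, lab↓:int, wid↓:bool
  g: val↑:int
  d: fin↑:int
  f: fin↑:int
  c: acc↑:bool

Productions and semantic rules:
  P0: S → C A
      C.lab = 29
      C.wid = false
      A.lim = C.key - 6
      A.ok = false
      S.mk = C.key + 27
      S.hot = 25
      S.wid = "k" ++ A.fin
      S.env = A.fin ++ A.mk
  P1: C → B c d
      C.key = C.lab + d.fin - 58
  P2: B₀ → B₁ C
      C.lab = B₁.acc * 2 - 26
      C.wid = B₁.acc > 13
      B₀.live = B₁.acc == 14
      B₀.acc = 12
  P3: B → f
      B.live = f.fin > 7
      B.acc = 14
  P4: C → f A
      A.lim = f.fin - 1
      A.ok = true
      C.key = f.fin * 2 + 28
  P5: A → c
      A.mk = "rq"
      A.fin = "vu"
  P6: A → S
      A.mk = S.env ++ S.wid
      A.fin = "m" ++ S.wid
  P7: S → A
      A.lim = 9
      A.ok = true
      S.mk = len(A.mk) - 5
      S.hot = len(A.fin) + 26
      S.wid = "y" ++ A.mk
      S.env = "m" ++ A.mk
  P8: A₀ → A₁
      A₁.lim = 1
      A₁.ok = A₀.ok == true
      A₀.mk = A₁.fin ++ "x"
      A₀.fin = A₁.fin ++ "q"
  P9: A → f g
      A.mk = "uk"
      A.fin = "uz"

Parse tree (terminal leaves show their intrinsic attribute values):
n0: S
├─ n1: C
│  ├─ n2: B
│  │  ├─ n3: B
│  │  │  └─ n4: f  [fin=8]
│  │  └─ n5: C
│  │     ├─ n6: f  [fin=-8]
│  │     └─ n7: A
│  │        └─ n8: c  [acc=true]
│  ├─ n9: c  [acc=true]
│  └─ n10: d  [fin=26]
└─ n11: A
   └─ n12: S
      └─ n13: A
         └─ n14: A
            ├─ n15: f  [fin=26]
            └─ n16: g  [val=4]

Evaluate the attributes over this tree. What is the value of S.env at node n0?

"myuzxmuzxyuzx"

1. n1.lab = 29  [29]
2. n1.wid = false  [false]
3. n4.fin = 8  [terminal]
4. n3.live = true  [f.fin > 7]
5. n3.acc = 14  [14]
6. n5.lab = 2  [B₁.acc * 2 - 26]
7. n5.wid = true  [B₁.acc > 13]
8. n6.fin = -8  [terminal]
9. n7.lim = -9  [f.fin - 1]
10. n7.ok = true  [true]
11. n8.acc = true  [terminal]
12. n7.mk = "rq"  ["rq"]
13. n7.fin = "vu"  ["vu"]
14. n5.key = 12  [f.fin * 2 + 28]
15. n2.live = true  [B₁.acc == 14]
16. n2.acc = 12  [12]
17. n9.acc = true  [terminal]
18. n10.fin = 26  [terminal]
19. n1.key = -3  [C.lab + d.fin - 58]
20. n11.lim = -9  [C.key - 6]
21. n11.ok = false  [false]
22. n13.lim = 9  [9]
23. n13.ok = true  [true]
24. n14.lim = 1  [1]
25. n14.ok = true  [A₀.ok == true]
26. n15.fin = 26  [terminal]
27. n16.val = 4  [terminal]
28. n14.mk = "uk"  ["uk"]
29. n14.fin = "uz"  ["uz"]
30. n13.mk = "uzx"  [A₁.fin ++ "x"]
31. n13.fin = "uzq"  [A₁.fin ++ "q"]
32. n12.mk = -2  [len(A.mk) - 5]
33. n12.hot = 29  [len(A.fin) + 26]
34. n12.wid = "yuzx"  ["y" ++ A.mk]
35. n12.env = "muzx"  ["m" ++ A.mk]
36. n11.mk = "muzxyuzx"  [S.env ++ S.wid]
37. n11.fin = "myuzx"  ["m" ++ S.wid]
38. n0.mk = 24  [C.key + 27]
39. n0.hot = 25  [25]
40. n0.wid = "kmyuzx"  ["k" ++ A.fin]
41. n0.env = "myuzxmuzxyuzx"  [A.fin ++ A.mk]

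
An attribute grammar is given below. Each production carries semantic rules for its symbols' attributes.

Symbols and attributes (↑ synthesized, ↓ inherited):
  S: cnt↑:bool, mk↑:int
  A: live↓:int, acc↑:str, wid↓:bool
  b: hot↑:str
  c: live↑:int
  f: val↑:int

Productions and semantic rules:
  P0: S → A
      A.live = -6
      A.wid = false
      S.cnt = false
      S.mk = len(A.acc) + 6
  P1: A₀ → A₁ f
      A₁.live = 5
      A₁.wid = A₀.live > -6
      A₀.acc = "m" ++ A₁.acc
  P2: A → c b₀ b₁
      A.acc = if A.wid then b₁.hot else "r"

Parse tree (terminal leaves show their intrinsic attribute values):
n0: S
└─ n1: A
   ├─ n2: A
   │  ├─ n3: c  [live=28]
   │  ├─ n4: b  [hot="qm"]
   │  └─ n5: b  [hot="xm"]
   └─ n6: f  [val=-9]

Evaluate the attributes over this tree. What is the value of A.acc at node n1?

1. n1.live = -6  [-6]
2. n1.wid = false  [false]
3. n2.live = 5  [5]
4. n2.wid = false  [A₀.live > -6]
5. n3.live = 28  [terminal]
6. n4.hot = "qm"  [terminal]
7. n5.hot = "xm"  [terminal]
8. n2.acc = "r"  [if A.wid then b₁.hot else "r"]
9. n6.val = -9  [terminal]
10. n1.acc = "mr"  ["m" ++ A₁.acc]
11. n0.cnt = false  [false]
12. n0.mk = 8  [len(A.acc) + 6]

"mr"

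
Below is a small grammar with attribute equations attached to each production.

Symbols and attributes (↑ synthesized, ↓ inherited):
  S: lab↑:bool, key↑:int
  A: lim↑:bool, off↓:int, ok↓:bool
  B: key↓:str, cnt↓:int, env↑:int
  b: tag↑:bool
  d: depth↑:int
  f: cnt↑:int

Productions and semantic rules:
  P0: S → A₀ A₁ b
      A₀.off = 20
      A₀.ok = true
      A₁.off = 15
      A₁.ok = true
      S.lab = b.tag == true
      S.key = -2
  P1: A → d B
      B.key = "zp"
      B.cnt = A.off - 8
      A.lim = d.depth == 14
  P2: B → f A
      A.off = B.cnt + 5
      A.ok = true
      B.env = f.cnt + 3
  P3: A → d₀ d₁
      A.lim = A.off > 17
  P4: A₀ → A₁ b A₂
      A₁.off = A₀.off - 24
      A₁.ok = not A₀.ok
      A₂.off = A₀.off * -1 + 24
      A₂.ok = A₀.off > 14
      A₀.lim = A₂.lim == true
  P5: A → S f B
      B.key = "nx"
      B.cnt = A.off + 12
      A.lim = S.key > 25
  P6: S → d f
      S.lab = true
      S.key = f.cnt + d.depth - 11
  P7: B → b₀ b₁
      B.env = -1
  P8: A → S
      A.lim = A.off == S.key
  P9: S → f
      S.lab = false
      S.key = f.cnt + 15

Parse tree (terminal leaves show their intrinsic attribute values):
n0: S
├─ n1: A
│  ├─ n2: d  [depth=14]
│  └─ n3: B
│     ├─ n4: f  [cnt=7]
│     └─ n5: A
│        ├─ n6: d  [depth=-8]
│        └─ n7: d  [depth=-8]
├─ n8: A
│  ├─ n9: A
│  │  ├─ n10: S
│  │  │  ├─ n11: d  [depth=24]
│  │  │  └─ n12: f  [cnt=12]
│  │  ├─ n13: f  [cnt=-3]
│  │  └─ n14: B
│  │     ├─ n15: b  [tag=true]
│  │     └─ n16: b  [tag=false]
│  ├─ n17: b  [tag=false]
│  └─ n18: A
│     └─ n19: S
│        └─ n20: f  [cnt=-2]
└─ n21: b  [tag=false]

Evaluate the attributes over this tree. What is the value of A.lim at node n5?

false

1. n1.off = 20  [20]
2. n1.ok = true  [true]
3. n2.depth = 14  [terminal]
4. n3.key = "zp"  ["zp"]
5. n3.cnt = 12  [A.off - 8]
6. n4.cnt = 7  [terminal]
7. n5.off = 17  [B.cnt + 5]
8. n5.ok = true  [true]
9. n6.depth = -8  [terminal]
10. n7.depth = -8  [terminal]
11. n5.lim = false  [A.off > 17]
12. n3.env = 10  [f.cnt + 3]
13. n1.lim = true  [d.depth == 14]
14. n8.off = 15  [15]
15. n8.ok = true  [true]
16. n9.off = -9  [A₀.off - 24]
17. n9.ok = false  [not A₀.ok]
18. n11.depth = 24  [terminal]
19. n12.cnt = 12  [terminal]
20. n10.lab = true  [true]
21. n10.key = 25  [f.cnt + d.depth - 11]
22. n13.cnt = -3  [terminal]
23. n14.key = "nx"  ["nx"]
24. n14.cnt = 3  [A.off + 12]
25. n15.tag = true  [terminal]
26. n16.tag = false  [terminal]
27. n14.env = -1  [-1]
28. n9.lim = false  [S.key > 25]
29. n17.tag = false  [terminal]
30. n18.off = 9  [A₀.off * -1 + 24]
31. n18.ok = true  [A₀.off > 14]
32. n20.cnt = -2  [terminal]
33. n19.lab = false  [false]
34. n19.key = 13  [f.cnt + 15]
35. n18.lim = false  [A.off == S.key]
36. n8.lim = false  [A₂.lim == true]
37. n21.tag = false  [terminal]
38. n0.lab = false  [b.tag == true]
39. n0.key = -2  [-2]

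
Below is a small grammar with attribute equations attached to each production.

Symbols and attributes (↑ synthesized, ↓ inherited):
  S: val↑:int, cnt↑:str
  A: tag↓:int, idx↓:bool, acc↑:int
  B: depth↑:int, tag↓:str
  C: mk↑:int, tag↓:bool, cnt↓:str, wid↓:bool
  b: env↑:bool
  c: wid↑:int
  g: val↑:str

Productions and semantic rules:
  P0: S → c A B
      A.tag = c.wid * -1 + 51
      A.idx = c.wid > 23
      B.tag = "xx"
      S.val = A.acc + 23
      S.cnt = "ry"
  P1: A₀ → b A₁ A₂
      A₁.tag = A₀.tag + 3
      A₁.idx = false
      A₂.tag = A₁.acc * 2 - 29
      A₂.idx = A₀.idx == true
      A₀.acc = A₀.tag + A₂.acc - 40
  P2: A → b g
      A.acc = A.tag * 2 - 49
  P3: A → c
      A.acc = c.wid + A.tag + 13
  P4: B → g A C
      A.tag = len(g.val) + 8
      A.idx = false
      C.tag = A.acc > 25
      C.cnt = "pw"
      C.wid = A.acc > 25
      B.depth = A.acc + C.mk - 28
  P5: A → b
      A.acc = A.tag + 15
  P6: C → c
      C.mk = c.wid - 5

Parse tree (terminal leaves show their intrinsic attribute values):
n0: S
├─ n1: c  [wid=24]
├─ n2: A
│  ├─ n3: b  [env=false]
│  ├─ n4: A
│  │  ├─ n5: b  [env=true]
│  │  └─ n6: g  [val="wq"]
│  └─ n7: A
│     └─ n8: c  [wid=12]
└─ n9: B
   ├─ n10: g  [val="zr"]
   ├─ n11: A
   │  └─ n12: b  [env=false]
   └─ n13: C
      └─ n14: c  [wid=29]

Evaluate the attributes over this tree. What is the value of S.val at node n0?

28

1. n1.wid = 24  [terminal]
2. n2.tag = 27  [c.wid * -1 + 51]
3. n2.idx = true  [c.wid > 23]
4. n3.env = false  [terminal]
5. n4.tag = 30  [A₀.tag + 3]
6. n4.idx = false  [false]
7. n5.env = true  [terminal]
8. n6.val = "wq"  [terminal]
9. n4.acc = 11  [A.tag * 2 - 49]
10. n7.tag = -7  [A₁.acc * 2 - 29]
11. n7.idx = true  [A₀.idx == true]
12. n8.wid = 12  [terminal]
13. n7.acc = 18  [c.wid + A.tag + 13]
14. n2.acc = 5  [A₀.tag + A₂.acc - 40]
15. n9.tag = "xx"  ["xx"]
16. n10.val = "zr"  [terminal]
17. n11.tag = 10  [len(g.val) + 8]
18. n11.idx = false  [false]
19. n12.env = false  [terminal]
20. n11.acc = 25  [A.tag + 15]
21. n13.tag = false  [A.acc > 25]
22. n13.cnt = "pw"  ["pw"]
23. n13.wid = false  [A.acc > 25]
24. n14.wid = 29  [terminal]
25. n13.mk = 24  [c.wid - 5]
26. n9.depth = 21  [A.acc + C.mk - 28]
27. n0.val = 28  [A.acc + 23]
28. n0.cnt = "ry"  ["ry"]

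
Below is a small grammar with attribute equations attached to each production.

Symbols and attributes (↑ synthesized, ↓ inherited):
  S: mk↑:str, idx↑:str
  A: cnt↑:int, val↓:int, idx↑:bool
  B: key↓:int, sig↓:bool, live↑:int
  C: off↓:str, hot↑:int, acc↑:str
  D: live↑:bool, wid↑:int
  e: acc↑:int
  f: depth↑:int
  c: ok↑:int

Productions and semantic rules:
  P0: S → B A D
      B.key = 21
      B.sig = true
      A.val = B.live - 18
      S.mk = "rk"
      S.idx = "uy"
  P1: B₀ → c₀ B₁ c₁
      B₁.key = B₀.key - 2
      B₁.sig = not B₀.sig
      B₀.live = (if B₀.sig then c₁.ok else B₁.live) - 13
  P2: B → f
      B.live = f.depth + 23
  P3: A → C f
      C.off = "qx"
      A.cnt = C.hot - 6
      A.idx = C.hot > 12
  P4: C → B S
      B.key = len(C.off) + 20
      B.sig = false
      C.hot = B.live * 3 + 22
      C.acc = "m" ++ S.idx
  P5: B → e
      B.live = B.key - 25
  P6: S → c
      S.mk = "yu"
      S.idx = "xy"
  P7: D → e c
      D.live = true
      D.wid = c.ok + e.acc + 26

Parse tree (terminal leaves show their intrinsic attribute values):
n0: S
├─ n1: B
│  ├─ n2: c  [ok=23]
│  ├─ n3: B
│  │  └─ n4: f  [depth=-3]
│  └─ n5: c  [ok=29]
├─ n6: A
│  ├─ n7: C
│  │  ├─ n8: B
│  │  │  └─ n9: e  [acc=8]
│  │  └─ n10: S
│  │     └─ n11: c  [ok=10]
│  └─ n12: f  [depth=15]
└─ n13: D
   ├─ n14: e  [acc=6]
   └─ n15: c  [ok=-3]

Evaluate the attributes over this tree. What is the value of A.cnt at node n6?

7

1. n1.key = 21  [21]
2. n1.sig = true  [true]
3. n2.ok = 23  [terminal]
4. n3.key = 19  [B₀.key - 2]
5. n3.sig = false  [not B₀.sig]
6. n4.depth = -3  [terminal]
7. n3.live = 20  [f.depth + 23]
8. n5.ok = 29  [terminal]
9. n1.live = 16  [(if B₀.sig then c₁.ok else B₁.live) - 13]
10. n6.val = -2  [B.live - 18]
11. n7.off = "qx"  ["qx"]
12. n8.key = 22  [len(C.off) + 20]
13. n8.sig = false  [false]
14. n9.acc = 8  [terminal]
15. n8.live = -3  [B.key - 25]
16. n11.ok = 10  [terminal]
17. n10.mk = "yu"  ["yu"]
18. n10.idx = "xy"  ["xy"]
19. n7.hot = 13  [B.live * 3 + 22]
20. n7.acc = "mxy"  ["m" ++ S.idx]
21. n12.depth = 15  [terminal]
22. n6.cnt = 7  [C.hot - 6]
23. n6.idx = true  [C.hot > 12]
24. n14.acc = 6  [terminal]
25. n15.ok = -3  [terminal]
26. n13.live = true  [true]
27. n13.wid = 29  [c.ok + e.acc + 26]
28. n0.mk = "rk"  ["rk"]
29. n0.idx = "uy"  ["uy"]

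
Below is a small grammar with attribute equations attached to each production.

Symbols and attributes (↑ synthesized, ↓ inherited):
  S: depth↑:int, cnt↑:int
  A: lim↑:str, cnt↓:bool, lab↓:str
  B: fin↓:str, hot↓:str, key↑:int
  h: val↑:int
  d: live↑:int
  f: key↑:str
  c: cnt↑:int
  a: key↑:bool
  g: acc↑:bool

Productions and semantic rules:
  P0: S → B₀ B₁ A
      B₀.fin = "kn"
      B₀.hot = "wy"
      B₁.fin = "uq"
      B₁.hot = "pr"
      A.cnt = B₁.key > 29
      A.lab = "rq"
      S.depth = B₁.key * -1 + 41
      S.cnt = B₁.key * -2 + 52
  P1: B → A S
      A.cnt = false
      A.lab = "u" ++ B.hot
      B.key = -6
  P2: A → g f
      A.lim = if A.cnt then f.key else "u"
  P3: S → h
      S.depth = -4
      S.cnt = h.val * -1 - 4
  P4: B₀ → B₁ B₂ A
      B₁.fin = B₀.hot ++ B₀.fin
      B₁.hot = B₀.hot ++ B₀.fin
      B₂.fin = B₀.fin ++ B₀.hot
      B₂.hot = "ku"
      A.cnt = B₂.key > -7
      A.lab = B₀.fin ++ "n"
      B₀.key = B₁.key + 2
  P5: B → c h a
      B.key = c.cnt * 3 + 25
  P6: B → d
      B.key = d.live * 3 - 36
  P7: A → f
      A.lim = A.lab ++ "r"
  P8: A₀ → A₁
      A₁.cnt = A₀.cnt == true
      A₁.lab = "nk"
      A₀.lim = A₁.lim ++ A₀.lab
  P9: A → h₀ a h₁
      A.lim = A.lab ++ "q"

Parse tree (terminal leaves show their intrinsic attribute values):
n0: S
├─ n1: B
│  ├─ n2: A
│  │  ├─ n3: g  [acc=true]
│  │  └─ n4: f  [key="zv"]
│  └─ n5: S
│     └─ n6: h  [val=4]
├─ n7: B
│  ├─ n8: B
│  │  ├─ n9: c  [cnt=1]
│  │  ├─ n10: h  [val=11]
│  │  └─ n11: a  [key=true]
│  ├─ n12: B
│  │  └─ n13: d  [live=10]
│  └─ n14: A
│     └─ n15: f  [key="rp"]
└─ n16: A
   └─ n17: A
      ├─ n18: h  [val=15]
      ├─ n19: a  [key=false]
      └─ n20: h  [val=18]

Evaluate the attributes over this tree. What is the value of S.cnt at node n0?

-8

1. n1.fin = "kn"  ["kn"]
2. n1.hot = "wy"  ["wy"]
3. n2.cnt = false  [false]
4. n2.lab = "uwy"  ["u" ++ B.hot]
5. n3.acc = true  [terminal]
6. n4.key = "zv"  [terminal]
7. n2.lim = "u"  [if A.cnt then f.key else "u"]
8. n6.val = 4  [terminal]
9. n5.depth = -4  [-4]
10. n5.cnt = -8  [h.val * -1 - 4]
11. n1.key = -6  [-6]
12. n7.fin = "uq"  ["uq"]
13. n7.hot = "pr"  ["pr"]
14. n8.fin = "pruq"  [B₀.hot ++ B₀.fin]
15. n8.hot = "pruq"  [B₀.hot ++ B₀.fin]
16. n9.cnt = 1  [terminal]
17. n10.val = 11  [terminal]
18. n11.key = true  [terminal]
19. n8.key = 28  [c.cnt * 3 + 25]
20. n12.fin = "uqpr"  [B₀.fin ++ B₀.hot]
21. n12.hot = "ku"  ["ku"]
22. n13.live = 10  [terminal]
23. n12.key = -6  [d.live * 3 - 36]
24. n14.cnt = true  [B₂.key > -7]
25. n14.lab = "uqn"  [B₀.fin ++ "n"]
26. n15.key = "rp"  [terminal]
27. n14.lim = "uqnr"  [A.lab ++ "r"]
28. n7.key = 30  [B₁.key + 2]
29. n16.cnt = true  [B₁.key > 29]
30. n16.lab = "rq"  ["rq"]
31. n17.cnt = true  [A₀.cnt == true]
32. n17.lab = "nk"  ["nk"]
33. n18.val = 15  [terminal]
34. n19.key = false  [terminal]
35. n20.val = 18  [terminal]
36. n17.lim = "nkq"  [A.lab ++ "q"]
37. n16.lim = "nkqrq"  [A₁.lim ++ A₀.lab]
38. n0.depth = 11  [B₁.key * -1 + 41]
39. n0.cnt = -8  [B₁.key * -2 + 52]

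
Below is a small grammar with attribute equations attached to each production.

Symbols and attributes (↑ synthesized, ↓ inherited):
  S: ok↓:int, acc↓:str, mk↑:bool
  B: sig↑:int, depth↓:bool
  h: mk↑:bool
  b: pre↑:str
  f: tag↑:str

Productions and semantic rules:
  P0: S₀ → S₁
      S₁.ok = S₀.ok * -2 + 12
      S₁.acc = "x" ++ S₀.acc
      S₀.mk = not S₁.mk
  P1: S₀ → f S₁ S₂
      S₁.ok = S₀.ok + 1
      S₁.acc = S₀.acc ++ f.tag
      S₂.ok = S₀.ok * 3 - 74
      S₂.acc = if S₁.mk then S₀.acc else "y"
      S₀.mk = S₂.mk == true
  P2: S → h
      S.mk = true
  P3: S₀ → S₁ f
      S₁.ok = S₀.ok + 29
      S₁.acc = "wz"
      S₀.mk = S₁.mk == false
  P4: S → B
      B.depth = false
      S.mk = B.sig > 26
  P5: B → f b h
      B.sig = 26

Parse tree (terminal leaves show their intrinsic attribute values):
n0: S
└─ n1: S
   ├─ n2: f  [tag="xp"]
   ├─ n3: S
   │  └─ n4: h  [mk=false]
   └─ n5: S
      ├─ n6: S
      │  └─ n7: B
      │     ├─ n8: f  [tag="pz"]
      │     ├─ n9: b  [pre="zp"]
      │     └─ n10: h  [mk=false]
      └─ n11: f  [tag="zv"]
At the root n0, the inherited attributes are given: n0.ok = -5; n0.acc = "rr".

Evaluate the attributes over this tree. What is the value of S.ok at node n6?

21

1. n0.ok = -5  [given at root]
2. n0.acc = "rr"  [given at root]
3. n1.ok = 22  [S₀.ok * -2 + 12]
4. n1.acc = "xrr"  ["x" ++ S₀.acc]
5. n2.tag = "xp"  [terminal]
6. n3.ok = 23  [S₀.ok + 1]
7. n3.acc = "xrrxp"  [S₀.acc ++ f.tag]
8. n4.mk = false  [terminal]
9. n3.mk = true  [true]
10. n5.ok = -8  [S₀.ok * 3 - 74]
11. n5.acc = "xrr"  [if S₁.mk then S₀.acc else "y"]
12. n6.ok = 21  [S₀.ok + 29]
13. n6.acc = "wz"  ["wz"]
14. n7.depth = false  [false]
15. n8.tag = "pz"  [terminal]
16. n9.pre = "zp"  [terminal]
17. n10.mk = false  [terminal]
18. n7.sig = 26  [26]
19. n6.mk = false  [B.sig > 26]
20. n11.tag = "zv"  [terminal]
21. n5.mk = true  [S₁.mk == false]
22. n1.mk = true  [S₂.mk == true]
23. n0.mk = false  [not S₁.mk]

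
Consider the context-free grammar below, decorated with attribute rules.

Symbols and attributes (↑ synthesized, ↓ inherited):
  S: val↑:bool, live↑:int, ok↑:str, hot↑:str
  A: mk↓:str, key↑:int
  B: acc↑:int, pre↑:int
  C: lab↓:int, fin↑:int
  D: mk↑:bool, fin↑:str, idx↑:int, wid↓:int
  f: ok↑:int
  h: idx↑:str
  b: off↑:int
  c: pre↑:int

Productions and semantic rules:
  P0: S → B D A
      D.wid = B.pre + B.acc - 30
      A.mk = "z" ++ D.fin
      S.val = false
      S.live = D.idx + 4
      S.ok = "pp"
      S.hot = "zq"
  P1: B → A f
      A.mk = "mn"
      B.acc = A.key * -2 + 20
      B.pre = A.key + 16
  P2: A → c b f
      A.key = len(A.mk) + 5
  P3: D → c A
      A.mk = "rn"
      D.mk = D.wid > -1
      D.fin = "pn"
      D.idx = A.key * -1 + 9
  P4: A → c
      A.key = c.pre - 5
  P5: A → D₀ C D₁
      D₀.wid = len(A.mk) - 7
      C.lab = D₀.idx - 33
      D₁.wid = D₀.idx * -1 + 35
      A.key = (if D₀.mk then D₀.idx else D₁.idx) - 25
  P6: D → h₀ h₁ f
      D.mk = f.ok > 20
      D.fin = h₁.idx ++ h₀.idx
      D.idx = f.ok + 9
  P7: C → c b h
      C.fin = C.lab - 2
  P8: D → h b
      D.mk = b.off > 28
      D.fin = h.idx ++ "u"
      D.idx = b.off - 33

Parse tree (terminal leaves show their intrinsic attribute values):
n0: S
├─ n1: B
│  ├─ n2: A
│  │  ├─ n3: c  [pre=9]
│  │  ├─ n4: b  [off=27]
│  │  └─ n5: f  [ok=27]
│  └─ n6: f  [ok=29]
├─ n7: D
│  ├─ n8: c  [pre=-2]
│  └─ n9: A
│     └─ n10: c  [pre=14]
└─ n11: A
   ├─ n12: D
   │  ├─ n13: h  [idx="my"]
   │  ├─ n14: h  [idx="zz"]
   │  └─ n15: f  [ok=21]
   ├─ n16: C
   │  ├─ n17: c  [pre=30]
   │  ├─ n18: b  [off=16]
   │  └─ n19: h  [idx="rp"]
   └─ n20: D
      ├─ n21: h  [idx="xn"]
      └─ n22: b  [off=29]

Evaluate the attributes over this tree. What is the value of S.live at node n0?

4

1. n2.mk = "mn"  ["mn"]
2. n3.pre = 9  [terminal]
3. n4.off = 27  [terminal]
4. n5.ok = 27  [terminal]
5. n2.key = 7  [len(A.mk) + 5]
6. n6.ok = 29  [terminal]
7. n1.acc = 6  [A.key * -2 + 20]
8. n1.pre = 23  [A.key + 16]
9. n7.wid = -1  [B.pre + B.acc - 30]
10. n8.pre = -2  [terminal]
11. n9.mk = "rn"  ["rn"]
12. n10.pre = 14  [terminal]
13. n9.key = 9  [c.pre - 5]
14. n7.mk = false  [D.wid > -1]
15. n7.fin = "pn"  ["pn"]
16. n7.idx = 0  [A.key * -1 + 9]
17. n11.mk = "zpn"  ["z" ++ D.fin]
18. n12.wid = -4  [len(A.mk) - 7]
19. n13.idx = "my"  [terminal]
20. n14.idx = "zz"  [terminal]
21. n15.ok = 21  [terminal]
22. n12.mk = true  [f.ok > 20]
23. n12.fin = "zzmy"  [h₁.idx ++ h₀.idx]
24. n12.idx = 30  [f.ok + 9]
25. n16.lab = -3  [D₀.idx - 33]
26. n17.pre = 30  [terminal]
27. n18.off = 16  [terminal]
28. n19.idx = "rp"  [terminal]
29. n16.fin = -5  [C.lab - 2]
30. n20.wid = 5  [D₀.idx * -1 + 35]
31. n21.idx = "xn"  [terminal]
32. n22.off = 29  [terminal]
33. n20.mk = true  [b.off > 28]
34. n20.fin = "xnu"  [h.idx ++ "u"]
35. n20.idx = -4  [b.off - 33]
36. n11.key = 5  [(if D₀.mk then D₀.idx else D₁.idx) - 25]
37. n0.val = false  [false]
38. n0.live = 4  [D.idx + 4]
39. n0.ok = "pp"  ["pp"]
40. n0.hot = "zq"  ["zq"]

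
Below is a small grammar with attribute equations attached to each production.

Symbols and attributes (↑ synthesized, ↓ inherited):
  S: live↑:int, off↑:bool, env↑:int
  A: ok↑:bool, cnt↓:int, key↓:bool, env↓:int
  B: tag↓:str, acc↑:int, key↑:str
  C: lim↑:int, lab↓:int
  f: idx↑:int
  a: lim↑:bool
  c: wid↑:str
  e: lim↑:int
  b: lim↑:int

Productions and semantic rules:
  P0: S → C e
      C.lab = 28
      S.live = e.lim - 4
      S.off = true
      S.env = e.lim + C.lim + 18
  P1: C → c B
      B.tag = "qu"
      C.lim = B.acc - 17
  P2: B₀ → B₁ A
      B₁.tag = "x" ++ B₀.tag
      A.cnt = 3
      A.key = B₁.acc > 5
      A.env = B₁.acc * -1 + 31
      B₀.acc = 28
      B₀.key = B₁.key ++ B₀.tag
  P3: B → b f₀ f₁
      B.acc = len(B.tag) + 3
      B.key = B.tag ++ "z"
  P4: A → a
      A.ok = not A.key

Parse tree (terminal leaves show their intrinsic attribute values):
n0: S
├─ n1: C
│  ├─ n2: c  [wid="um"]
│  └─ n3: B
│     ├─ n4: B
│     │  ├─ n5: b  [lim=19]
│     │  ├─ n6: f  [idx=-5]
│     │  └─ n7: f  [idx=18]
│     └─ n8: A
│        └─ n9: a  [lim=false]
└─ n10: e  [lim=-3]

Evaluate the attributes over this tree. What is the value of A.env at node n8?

25

1. n1.lab = 28  [28]
2. n2.wid = "um"  [terminal]
3. n3.tag = "qu"  ["qu"]
4. n4.tag = "xqu"  ["x" ++ B₀.tag]
5. n5.lim = 19  [terminal]
6. n6.idx = -5  [terminal]
7. n7.idx = 18  [terminal]
8. n4.acc = 6  [len(B.tag) + 3]
9. n4.key = "xquz"  [B.tag ++ "z"]
10. n8.cnt = 3  [3]
11. n8.key = true  [B₁.acc > 5]
12. n8.env = 25  [B₁.acc * -1 + 31]
13. n9.lim = false  [terminal]
14. n8.ok = false  [not A.key]
15. n3.acc = 28  [28]
16. n3.key = "xquzqu"  [B₁.key ++ B₀.tag]
17. n1.lim = 11  [B.acc - 17]
18. n10.lim = -3  [terminal]
19. n0.live = -7  [e.lim - 4]
20. n0.off = true  [true]
21. n0.env = 26  [e.lim + C.lim + 18]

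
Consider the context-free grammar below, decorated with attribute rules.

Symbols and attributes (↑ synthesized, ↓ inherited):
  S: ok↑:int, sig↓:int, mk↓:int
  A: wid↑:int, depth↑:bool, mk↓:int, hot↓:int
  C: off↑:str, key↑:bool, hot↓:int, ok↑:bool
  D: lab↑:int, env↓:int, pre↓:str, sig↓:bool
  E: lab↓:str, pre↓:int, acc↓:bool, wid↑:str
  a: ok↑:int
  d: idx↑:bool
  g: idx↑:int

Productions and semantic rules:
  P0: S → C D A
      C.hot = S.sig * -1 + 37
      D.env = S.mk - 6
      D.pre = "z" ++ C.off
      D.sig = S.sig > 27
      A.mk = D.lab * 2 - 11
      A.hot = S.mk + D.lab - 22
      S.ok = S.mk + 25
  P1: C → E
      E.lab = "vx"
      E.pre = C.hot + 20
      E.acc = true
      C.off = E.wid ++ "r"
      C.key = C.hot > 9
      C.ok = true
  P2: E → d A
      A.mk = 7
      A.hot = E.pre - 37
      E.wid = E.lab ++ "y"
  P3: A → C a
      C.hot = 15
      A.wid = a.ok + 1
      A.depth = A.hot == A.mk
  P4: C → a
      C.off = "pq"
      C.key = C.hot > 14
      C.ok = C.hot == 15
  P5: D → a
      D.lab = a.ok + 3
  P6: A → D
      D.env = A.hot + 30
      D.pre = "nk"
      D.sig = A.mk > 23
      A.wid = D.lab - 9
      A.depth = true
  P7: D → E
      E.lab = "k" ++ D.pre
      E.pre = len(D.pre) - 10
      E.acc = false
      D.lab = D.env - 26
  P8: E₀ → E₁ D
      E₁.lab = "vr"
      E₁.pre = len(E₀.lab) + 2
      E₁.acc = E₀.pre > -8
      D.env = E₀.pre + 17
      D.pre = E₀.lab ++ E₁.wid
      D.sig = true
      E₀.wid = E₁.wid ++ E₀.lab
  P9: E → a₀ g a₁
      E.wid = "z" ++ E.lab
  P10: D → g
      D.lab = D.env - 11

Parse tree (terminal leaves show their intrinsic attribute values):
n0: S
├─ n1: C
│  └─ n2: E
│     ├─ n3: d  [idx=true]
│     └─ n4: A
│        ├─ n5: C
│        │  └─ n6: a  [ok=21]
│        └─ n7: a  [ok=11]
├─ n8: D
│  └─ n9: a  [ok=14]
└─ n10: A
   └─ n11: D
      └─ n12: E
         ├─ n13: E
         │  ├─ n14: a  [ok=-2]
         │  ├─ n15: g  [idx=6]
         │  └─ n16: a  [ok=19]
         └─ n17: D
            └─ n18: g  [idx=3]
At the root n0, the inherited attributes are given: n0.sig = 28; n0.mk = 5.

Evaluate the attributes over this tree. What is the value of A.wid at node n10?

-5

1. n0.sig = 28  [given at root]
2. n0.mk = 5  [given at root]
3. n1.hot = 9  [S.sig * -1 + 37]
4. n2.lab = "vx"  ["vx"]
5. n2.pre = 29  [C.hot + 20]
6. n2.acc = true  [true]
7. n3.idx = true  [terminal]
8. n4.mk = 7  [7]
9. n4.hot = -8  [E.pre - 37]
10. n5.hot = 15  [15]
11. n6.ok = 21  [terminal]
12. n5.off = "pq"  ["pq"]
13. n5.key = true  [C.hot > 14]
14. n5.ok = true  [C.hot == 15]
15. n7.ok = 11  [terminal]
16. n4.wid = 12  [a.ok + 1]
17. n4.depth = false  [A.hot == A.mk]
18. n2.wid = "vxy"  [E.lab ++ "y"]
19. n1.off = "vxyr"  [E.wid ++ "r"]
20. n1.key = false  [C.hot > 9]
21. n1.ok = true  [true]
22. n8.env = -1  [S.mk - 6]
23. n8.pre = "zvxyr"  ["z" ++ C.off]
24. n8.sig = true  [S.sig > 27]
25. n9.ok = 14  [terminal]
26. n8.lab = 17  [a.ok + 3]
27. n10.mk = 23  [D.lab * 2 - 11]
28. n10.hot = 0  [S.mk + D.lab - 22]
29. n11.env = 30  [A.hot + 30]
30. n11.pre = "nk"  ["nk"]
31. n11.sig = false  [A.mk > 23]
32. n12.lab = "knk"  ["k" ++ D.pre]
33. n12.pre = -8  [len(D.pre) - 10]
34. n12.acc = false  [false]
35. n13.lab = "vr"  ["vr"]
36. n13.pre = 5  [len(E₀.lab) + 2]
37. n13.acc = false  [E₀.pre > -8]
38. n14.ok = -2  [terminal]
39. n15.idx = 6  [terminal]
40. n16.ok = 19  [terminal]
41. n13.wid = "zvr"  ["z" ++ E.lab]
42. n17.env = 9  [E₀.pre + 17]
43. n17.pre = "knkzvr"  [E₀.lab ++ E₁.wid]
44. n17.sig = true  [true]
45. n18.idx = 3  [terminal]
46. n17.lab = -2  [D.env - 11]
47. n12.wid = "zvrknk"  [E₁.wid ++ E₀.lab]
48. n11.lab = 4  [D.env - 26]
49. n10.wid = -5  [D.lab - 9]
50. n10.depth = true  [true]
51. n0.ok = 30  [S.mk + 25]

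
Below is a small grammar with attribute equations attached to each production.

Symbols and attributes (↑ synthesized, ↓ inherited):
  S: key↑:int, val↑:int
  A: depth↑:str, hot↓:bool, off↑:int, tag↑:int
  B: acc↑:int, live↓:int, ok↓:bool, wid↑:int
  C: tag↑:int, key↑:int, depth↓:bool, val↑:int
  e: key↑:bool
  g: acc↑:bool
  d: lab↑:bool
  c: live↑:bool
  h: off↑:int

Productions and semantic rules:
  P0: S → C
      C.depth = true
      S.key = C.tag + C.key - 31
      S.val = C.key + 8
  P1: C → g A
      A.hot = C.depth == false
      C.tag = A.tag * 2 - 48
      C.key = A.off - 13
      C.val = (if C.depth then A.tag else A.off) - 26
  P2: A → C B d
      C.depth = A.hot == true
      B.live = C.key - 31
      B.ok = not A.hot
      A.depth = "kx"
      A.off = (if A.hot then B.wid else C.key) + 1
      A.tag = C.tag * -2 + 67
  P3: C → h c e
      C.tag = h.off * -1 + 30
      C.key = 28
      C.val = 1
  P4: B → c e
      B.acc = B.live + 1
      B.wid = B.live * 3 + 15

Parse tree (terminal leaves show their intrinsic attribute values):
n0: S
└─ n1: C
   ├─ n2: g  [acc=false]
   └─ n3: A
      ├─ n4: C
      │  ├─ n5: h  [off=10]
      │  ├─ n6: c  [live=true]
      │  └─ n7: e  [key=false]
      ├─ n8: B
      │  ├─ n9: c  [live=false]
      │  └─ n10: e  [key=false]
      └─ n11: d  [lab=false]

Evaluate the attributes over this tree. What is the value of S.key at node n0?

1. n1.depth = true  [true]
2. n2.acc = false  [terminal]
3. n3.hot = false  [C.depth == false]
4. n4.depth = false  [A.hot == true]
5. n5.off = 10  [terminal]
6. n6.live = true  [terminal]
7. n7.key = false  [terminal]
8. n4.tag = 20  [h.off * -1 + 30]
9. n4.key = 28  [28]
10. n4.val = 1  [1]
11. n8.live = -3  [C.key - 31]
12. n8.ok = true  [not A.hot]
13. n9.live = false  [terminal]
14. n10.key = false  [terminal]
15. n8.acc = -2  [B.live + 1]
16. n8.wid = 6  [B.live * 3 + 15]
17. n11.lab = false  [terminal]
18. n3.depth = "kx"  ["kx"]
19. n3.off = 29  [(if A.hot then B.wid else C.key) + 1]
20. n3.tag = 27  [C.tag * -2 + 67]
21. n1.tag = 6  [A.tag * 2 - 48]
22. n1.key = 16  [A.off - 13]
23. n1.val = 1  [(if C.depth then A.tag else A.off) - 26]
24. n0.key = -9  [C.tag + C.key - 31]
25. n0.val = 24  [C.key + 8]

-9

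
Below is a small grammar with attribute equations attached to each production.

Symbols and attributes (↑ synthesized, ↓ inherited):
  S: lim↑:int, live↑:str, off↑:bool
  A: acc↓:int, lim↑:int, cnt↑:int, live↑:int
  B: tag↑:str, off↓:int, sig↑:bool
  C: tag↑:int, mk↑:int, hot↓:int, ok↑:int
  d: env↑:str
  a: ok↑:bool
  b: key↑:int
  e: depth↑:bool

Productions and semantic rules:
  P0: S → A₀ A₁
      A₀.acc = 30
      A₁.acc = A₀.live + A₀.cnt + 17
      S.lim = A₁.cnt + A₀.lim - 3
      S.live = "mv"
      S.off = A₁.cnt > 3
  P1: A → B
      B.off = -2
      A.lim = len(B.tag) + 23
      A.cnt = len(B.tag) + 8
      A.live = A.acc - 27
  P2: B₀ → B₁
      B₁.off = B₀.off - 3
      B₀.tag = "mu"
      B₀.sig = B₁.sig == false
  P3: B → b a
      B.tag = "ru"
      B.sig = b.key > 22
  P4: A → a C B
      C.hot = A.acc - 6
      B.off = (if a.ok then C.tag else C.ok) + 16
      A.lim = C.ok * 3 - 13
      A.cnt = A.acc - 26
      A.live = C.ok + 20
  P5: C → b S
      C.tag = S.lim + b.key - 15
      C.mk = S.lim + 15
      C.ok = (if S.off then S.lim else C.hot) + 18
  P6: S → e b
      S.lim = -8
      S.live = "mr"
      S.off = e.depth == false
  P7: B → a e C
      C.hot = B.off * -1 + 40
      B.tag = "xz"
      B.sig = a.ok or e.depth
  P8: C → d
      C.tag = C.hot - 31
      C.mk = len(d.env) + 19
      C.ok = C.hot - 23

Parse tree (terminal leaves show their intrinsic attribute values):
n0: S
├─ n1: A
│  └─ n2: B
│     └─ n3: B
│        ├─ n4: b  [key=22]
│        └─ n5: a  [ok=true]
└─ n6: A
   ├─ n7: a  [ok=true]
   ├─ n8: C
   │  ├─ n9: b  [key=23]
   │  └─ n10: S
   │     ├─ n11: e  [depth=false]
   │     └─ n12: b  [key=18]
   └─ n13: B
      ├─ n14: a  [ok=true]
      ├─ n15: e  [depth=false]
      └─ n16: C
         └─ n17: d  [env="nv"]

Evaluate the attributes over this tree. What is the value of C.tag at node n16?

-7

1. n1.acc = 30  [30]
2. n2.off = -2  [-2]
3. n3.off = -5  [B₀.off - 3]
4. n4.key = 22  [terminal]
5. n5.ok = true  [terminal]
6. n3.tag = "ru"  ["ru"]
7. n3.sig = false  [b.key > 22]
8. n2.tag = "mu"  ["mu"]
9. n2.sig = true  [B₁.sig == false]
10. n1.lim = 25  [len(B.tag) + 23]
11. n1.cnt = 10  [len(B.tag) + 8]
12. n1.live = 3  [A.acc - 27]
13. n6.acc = 30  [A₀.live + A₀.cnt + 17]
14. n7.ok = true  [terminal]
15. n8.hot = 24  [A.acc - 6]
16. n9.key = 23  [terminal]
17. n11.depth = false  [terminal]
18. n12.key = 18  [terminal]
19. n10.lim = -8  [-8]
20. n10.live = "mr"  ["mr"]
21. n10.off = true  [e.depth == false]
22. n8.tag = 0  [S.lim + b.key - 15]
23. n8.mk = 7  [S.lim + 15]
24. n8.ok = 10  [(if S.off then S.lim else C.hot) + 18]
25. n13.off = 16  [(if a.ok then C.tag else C.ok) + 16]
26. n14.ok = true  [terminal]
27. n15.depth = false  [terminal]
28. n16.hot = 24  [B.off * -1 + 40]
29. n17.env = "nv"  [terminal]
30. n16.tag = -7  [C.hot - 31]
31. n16.mk = 21  [len(d.env) + 19]
32. n16.ok = 1  [C.hot - 23]
33. n13.tag = "xz"  ["xz"]
34. n13.sig = true  [a.ok or e.depth]
35. n6.lim = 17  [C.ok * 3 - 13]
36. n6.cnt = 4  [A.acc - 26]
37. n6.live = 30  [C.ok + 20]
38. n0.lim = 26  [A₁.cnt + A₀.lim - 3]
39. n0.live = "mv"  ["mv"]
40. n0.off = true  [A₁.cnt > 3]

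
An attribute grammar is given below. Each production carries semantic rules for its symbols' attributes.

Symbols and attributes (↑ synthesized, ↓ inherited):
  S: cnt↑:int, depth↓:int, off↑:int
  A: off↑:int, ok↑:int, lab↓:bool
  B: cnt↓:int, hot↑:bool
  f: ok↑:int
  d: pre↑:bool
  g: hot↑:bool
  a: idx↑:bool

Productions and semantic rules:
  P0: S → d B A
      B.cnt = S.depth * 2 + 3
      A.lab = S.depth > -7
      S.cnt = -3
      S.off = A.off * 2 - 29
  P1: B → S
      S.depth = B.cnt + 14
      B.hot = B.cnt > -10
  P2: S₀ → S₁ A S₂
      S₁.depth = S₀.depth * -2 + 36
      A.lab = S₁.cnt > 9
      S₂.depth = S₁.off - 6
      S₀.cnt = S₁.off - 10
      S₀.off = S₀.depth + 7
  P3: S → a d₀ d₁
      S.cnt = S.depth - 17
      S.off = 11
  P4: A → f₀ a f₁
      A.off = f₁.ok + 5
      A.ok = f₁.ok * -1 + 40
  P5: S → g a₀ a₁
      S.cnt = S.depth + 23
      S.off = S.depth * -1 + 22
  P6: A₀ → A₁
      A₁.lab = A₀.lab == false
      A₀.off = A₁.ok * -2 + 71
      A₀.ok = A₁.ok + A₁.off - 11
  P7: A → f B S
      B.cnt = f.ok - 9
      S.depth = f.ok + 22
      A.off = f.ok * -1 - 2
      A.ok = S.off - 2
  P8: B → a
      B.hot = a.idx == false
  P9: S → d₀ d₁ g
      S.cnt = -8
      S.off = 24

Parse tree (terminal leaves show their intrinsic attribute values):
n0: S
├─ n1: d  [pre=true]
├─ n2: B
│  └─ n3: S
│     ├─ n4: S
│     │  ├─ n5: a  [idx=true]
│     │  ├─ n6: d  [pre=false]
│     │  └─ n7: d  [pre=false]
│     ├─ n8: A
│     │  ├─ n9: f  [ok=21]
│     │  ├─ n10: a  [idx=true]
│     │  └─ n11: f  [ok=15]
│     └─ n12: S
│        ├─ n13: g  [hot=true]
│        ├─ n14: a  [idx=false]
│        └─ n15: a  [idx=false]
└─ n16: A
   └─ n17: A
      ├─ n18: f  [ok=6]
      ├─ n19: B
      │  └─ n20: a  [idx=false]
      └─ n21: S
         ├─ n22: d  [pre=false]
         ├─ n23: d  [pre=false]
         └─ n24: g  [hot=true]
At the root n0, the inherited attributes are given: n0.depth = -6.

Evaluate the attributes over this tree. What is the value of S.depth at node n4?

1. n0.depth = -6  [given at root]
2. n1.pre = true  [terminal]
3. n2.cnt = -9  [S.depth * 2 + 3]
4. n3.depth = 5  [B.cnt + 14]
5. n4.depth = 26  [S₀.depth * -2 + 36]
6. n5.idx = true  [terminal]
7. n6.pre = false  [terminal]
8. n7.pre = false  [terminal]
9. n4.cnt = 9  [S.depth - 17]
10. n4.off = 11  [11]
11. n8.lab = false  [S₁.cnt > 9]
12. n9.ok = 21  [terminal]
13. n10.idx = true  [terminal]
14. n11.ok = 15  [terminal]
15. n8.off = 20  [f₁.ok + 5]
16. n8.ok = 25  [f₁.ok * -1 + 40]
17. n12.depth = 5  [S₁.off - 6]
18. n13.hot = true  [terminal]
19. n14.idx = false  [terminal]
20. n15.idx = false  [terminal]
21. n12.cnt = 28  [S.depth + 23]
22. n12.off = 17  [S.depth * -1 + 22]
23. n3.cnt = 1  [S₁.off - 10]
24. n3.off = 12  [S₀.depth + 7]
25. n2.hot = true  [B.cnt > -10]
26. n16.lab = true  [S.depth > -7]
27. n17.lab = false  [A₀.lab == false]
28. n18.ok = 6  [terminal]
29. n19.cnt = -3  [f.ok - 9]
30. n20.idx = false  [terminal]
31. n19.hot = true  [a.idx == false]
32. n21.depth = 28  [f.ok + 22]
33. n22.pre = false  [terminal]
34. n23.pre = false  [terminal]
35. n24.hot = true  [terminal]
36. n21.cnt = -8  [-8]
37. n21.off = 24  [24]
38. n17.off = -8  [f.ok * -1 - 2]
39. n17.ok = 22  [S.off - 2]
40. n16.off = 27  [A₁.ok * -2 + 71]
41. n16.ok = 3  [A₁.ok + A₁.off - 11]
42. n0.cnt = -3  [-3]
43. n0.off = 25  [A.off * 2 - 29]

26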